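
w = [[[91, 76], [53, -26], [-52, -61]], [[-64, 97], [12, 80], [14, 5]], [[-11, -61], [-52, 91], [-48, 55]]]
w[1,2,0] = 14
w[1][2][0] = 14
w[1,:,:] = [[-64, 97], [12, 80], [14, 5]]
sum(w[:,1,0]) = 13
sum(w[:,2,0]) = -86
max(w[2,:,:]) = 91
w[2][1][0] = -52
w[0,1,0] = 53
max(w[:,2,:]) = 55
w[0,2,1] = -61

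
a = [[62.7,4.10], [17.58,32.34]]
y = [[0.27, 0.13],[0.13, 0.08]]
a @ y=[[17.46, 8.48], [8.95, 4.87]]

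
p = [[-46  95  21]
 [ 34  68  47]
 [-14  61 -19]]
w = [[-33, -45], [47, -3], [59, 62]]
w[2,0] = 59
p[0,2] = 21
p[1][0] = 34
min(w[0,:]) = -45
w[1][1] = -3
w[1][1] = -3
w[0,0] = -33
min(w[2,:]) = 59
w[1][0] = 47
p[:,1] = [95, 68, 61]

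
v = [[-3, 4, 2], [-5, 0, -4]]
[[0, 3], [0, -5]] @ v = [[-15, 0, -12], [25, 0, 20]]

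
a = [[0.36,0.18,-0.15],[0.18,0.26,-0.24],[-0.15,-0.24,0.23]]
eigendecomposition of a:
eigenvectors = [[0.61, 0.79, -0.06], [0.59, -0.40, 0.70], [-0.53, 0.46, 0.71]]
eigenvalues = [0.67, 0.18, 0.0]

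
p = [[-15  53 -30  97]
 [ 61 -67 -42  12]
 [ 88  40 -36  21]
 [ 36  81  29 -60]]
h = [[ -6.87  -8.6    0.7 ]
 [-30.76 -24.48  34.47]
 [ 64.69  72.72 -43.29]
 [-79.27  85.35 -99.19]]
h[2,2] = -43.29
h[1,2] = 34.47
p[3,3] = -60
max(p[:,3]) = 97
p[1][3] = 12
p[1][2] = -42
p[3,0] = 36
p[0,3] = 97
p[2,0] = 88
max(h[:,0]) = 64.69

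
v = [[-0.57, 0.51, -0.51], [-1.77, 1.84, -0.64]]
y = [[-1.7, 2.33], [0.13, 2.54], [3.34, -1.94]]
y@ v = [[-3.16, 3.42, -0.62], [-4.57, 4.74, -1.69], [1.53, -1.87, -0.46]]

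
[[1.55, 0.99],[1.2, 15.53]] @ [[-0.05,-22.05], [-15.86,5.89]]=[[-15.78, -28.35], [-246.37, 65.01]]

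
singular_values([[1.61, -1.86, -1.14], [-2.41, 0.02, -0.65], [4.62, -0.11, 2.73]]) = [5.98, 2.54, 0.45]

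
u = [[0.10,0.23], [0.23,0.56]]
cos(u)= [[0.97, -0.07],[-0.07, 0.82]]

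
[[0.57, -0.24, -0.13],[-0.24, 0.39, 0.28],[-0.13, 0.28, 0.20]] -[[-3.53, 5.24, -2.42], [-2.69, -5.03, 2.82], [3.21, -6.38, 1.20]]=[[4.1,-5.48,2.29], [2.45,5.42,-2.54], [-3.34,6.66,-1.00]]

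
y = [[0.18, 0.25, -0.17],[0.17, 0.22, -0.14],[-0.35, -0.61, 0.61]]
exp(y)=[[1.27,  0.39,  -0.29], [0.25,  1.34,  -0.24], [-0.61,  -1.02,  1.97]]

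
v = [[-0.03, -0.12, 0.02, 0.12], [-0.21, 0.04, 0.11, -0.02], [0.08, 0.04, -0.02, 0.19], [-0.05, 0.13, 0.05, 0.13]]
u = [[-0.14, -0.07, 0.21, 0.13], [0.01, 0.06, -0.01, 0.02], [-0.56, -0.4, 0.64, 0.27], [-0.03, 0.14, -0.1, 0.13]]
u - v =[[-0.11, 0.05, 0.19, 0.01], [0.22, 0.02, -0.12, 0.04], [-0.64, -0.44, 0.66, 0.08], [0.02, 0.01, -0.15, 0.00]]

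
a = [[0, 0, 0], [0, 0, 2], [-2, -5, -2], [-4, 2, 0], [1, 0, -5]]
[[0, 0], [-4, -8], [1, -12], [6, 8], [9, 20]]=a @ [[-1, 0], [1, 4], [-2, -4]]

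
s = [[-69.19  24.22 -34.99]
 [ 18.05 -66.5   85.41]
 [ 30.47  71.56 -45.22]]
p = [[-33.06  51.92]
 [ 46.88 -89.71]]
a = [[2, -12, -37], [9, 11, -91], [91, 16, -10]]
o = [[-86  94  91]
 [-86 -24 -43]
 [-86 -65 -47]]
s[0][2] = -34.99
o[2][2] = -47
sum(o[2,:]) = -198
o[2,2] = -47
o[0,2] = 91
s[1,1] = -66.5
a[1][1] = 11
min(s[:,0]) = -69.19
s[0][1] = 24.22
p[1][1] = -89.71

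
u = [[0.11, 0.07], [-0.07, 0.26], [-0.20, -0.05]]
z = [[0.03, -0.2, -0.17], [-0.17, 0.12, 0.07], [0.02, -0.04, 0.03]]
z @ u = [[0.05, -0.04], [-0.04, 0.02], [-0.0, -0.01]]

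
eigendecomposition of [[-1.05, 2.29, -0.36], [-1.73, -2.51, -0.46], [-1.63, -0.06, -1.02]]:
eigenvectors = [[-0.62+0.00j, (-0.62-0j), (-0.33+0j)], [(0.24-0.57j), (0.24+0.57j), 0.06+0.00j], [-0.21-0.42j, -0.21+0.42j, 0.94+0.00j]]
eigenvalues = [(-2.06+1.86j), (-2.06-1.86j), (-0.46+0j)]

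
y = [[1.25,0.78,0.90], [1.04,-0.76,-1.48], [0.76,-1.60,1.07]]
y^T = [[1.25, 1.04, 0.76], [0.78, -0.76, -1.6], [0.9, -1.48, 1.07]]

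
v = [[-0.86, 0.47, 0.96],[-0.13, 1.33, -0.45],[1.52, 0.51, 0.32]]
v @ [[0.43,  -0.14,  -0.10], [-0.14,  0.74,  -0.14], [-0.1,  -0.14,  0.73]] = [[-0.53, 0.33, 0.72], [-0.20, 1.07, -0.5], [0.55, 0.12, 0.01]]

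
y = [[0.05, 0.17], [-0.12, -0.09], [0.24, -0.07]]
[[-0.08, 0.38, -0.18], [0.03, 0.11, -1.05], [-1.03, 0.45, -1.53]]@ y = [[-0.09, -0.04], [-0.26, 0.07], [-0.47, -0.11]]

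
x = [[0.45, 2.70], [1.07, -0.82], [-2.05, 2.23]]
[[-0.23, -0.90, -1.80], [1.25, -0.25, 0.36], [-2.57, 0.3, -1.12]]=x@[[0.98, -0.43, -0.15], [-0.25, -0.26, -0.64]]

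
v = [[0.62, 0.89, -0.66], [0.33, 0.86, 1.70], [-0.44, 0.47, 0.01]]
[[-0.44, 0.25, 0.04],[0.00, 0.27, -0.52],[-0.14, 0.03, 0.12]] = v@[[-0.03, 0.14, -0.25], [-0.34, 0.20, 0.02], [0.18, 0.03, -0.27]]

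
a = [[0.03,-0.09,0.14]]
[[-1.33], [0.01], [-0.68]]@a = [[-0.04,0.12,-0.19], [0.00,-0.00,0.00], [-0.02,0.06,-0.1]]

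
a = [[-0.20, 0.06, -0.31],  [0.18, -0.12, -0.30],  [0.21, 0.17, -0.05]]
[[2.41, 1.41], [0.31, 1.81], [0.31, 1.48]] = a @ [[-3.28, 2.87], [4.46, 3.51], [-4.78, -5.71]]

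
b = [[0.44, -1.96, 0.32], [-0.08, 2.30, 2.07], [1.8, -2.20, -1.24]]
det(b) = -7.63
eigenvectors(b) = [[(0.57+0j), (0.58-0.04j), (0.58+0.04j)], [(0.41+0j), -0.24-0.52j, (-0.24+0.52j)], [-0.71+0.00j, (0.58+0j), 0.58-0.00j]]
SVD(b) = [[-0.36,0.64,0.68], [0.65,0.7,-0.31], [-0.67,0.33,-0.67]] @ diag([4.4426945432440625, 1.5290614153131517, 1.1229142369878446]) @ [[-0.32, 0.83, 0.46], [0.53, -0.25, 0.81], [-0.78, -0.50, 0.36]]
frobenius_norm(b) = 4.83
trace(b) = 1.50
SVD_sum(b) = [[0.51, -1.33, -0.75], [-0.92, 2.39, 1.34], [0.94, -2.45, -1.37]] + [[0.52, -0.24, 0.79], [0.57, -0.26, 0.86], [0.27, -0.12, 0.41]] + [[-0.6, -0.38, 0.28], [0.27, 0.17, -0.13], [0.59, 0.38, -0.27]]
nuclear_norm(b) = 7.09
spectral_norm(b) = 4.44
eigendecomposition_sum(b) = [[(-0.62-0j), (0.05+0j), (0.64+0j)], [-0.46-0.00j, (0.04+0j), 0.47+0.00j], [0.79+0.00j, -0.06-0.00j, (-0.81-0j)]] + [[0.53+0.40j, (-1+0.84j), -0.16+0.81j], [(0.19-0.63j), (1.13+0.64j), 0.80-0.13j], [0.51+0.44j, (-1.07+0.78j), (-0.22+0.8j)]] + [[(0.53-0.4j), (-1-0.84j), (-0.16-0.81j)], [(0.19+0.63j), 1.13-0.64j, 0.80+0.13j], [(0.51-0.44j), (-1.07-0.78j), -0.22-0.80j]]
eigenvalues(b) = [(-1.39+0j), (1.45+1.84j), (1.45-1.84j)]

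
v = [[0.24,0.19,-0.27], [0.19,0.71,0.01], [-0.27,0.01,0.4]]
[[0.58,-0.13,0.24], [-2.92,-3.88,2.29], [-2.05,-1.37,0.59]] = v@[[-2.37, 5.69, 3.40], [-3.38, -7.00, 2.26], [-6.64, 0.6, 3.72]]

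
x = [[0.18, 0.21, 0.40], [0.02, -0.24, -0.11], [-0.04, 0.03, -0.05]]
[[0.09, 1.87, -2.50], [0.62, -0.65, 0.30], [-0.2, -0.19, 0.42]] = x@[[3.23,0.79,-3.88], [-2.33,1.05,0.64], [0.00,3.77,-4.84]]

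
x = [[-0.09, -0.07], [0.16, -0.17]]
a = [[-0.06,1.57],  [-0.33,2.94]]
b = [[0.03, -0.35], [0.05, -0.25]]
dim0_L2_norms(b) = [0.06, 0.43]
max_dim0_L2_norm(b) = 0.43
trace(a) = 2.88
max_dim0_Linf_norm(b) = 0.35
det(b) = 0.01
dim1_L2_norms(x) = [0.11, 0.23]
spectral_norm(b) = 0.43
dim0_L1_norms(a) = [0.39, 4.51]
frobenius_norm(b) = 0.43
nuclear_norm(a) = 3.45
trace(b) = -0.22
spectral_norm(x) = 0.23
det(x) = 0.03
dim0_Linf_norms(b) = [0.05, 0.35]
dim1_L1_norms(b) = [0.38, 0.3]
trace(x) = -0.26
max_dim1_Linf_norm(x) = 0.17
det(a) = 0.34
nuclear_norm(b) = 0.46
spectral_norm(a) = 3.35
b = x @ a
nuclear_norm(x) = 0.35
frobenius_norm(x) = 0.26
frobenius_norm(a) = 3.35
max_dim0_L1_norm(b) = 0.6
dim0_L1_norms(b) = [0.08, 0.6]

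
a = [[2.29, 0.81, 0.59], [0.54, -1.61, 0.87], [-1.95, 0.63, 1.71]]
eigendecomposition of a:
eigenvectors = [[(-0.14-0.51j), -0.14+0.51j, (-0.15+0j)], [(0.14-0.11j), 0.14+0.11j, 0.96+0.00j], [0.83+0.00j, (0.83-0j), -0.25+0.00j]]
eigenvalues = [(2.15+1.13j), (2.15-1.13j), (-1.92+0j)]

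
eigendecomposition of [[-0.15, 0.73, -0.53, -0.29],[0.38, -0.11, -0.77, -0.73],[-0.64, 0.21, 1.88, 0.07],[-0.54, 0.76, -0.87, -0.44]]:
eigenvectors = [[-0.26+0.00j,-0.42+0.18j,-0.42-0.18j,(0.75+0j)], [(-0.25+0j),-0.27-0.45j,(-0.27+0.45j),0.58+0.00j], [0.87+0.00j,-0.08+0.06j,-0.08-0.06j,(0.24+0j)], [-0.33+0.00j,-0.72+0.00j,(-0.72-0j),-0.22+0.00j]]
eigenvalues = [(1.98+0j), (-0.57+0.68j), (-0.57-0.68j), (0.33+0j)]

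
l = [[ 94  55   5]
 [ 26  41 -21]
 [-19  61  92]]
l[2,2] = 92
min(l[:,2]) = -21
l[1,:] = [26, 41, -21]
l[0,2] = 5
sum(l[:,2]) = 76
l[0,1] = 55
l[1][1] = 41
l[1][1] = 41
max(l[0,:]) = 94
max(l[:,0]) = 94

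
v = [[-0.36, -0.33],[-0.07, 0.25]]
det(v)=-0.113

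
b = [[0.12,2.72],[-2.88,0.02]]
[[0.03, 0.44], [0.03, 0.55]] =b@[[-0.01,-0.19], [0.01,0.17]]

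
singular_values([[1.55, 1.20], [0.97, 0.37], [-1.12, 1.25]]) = [2.23, 1.66]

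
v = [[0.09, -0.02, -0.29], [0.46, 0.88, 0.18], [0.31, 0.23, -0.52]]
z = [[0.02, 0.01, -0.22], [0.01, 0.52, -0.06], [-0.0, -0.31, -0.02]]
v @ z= [[0.00, 0.08, -0.01], [0.02, 0.41, -0.16], [0.01, 0.28, -0.07]]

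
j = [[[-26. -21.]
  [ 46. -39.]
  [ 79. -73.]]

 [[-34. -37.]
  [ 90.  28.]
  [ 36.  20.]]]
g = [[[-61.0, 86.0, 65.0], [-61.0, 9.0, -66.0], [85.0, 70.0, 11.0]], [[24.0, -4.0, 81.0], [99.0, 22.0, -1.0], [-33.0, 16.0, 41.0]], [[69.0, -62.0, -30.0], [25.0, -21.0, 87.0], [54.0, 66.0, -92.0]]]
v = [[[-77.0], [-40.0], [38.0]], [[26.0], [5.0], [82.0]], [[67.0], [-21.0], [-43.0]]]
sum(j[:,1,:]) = 125.0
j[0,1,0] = 46.0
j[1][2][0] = 36.0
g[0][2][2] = 11.0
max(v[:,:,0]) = 82.0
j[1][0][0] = -34.0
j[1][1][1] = 28.0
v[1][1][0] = 5.0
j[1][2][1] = 20.0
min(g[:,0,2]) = -30.0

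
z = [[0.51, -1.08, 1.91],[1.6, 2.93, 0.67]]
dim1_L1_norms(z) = [3.5, 5.2]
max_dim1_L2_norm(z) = 3.4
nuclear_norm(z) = 5.64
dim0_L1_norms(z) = [2.11, 4.01, 2.58]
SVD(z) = [[-0.16,0.99], [0.99,0.16]] @ diag([3.4299449575701235, 2.214470046769493]) @ [[0.44, 0.89, 0.11], [0.34, -0.27, 0.90]]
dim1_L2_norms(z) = [2.25, 3.4]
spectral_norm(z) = 3.43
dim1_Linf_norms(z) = [1.91, 2.93]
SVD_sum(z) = [[-0.24, -0.48, -0.06], [1.48, 3.03, 0.36]] + [[0.75, -0.60, 1.97], [0.12, -0.10, 0.31]]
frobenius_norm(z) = 4.08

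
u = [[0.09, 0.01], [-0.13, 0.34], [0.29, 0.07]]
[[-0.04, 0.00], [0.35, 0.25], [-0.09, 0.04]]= u @[[-0.52, -0.03], [0.82, 0.73]]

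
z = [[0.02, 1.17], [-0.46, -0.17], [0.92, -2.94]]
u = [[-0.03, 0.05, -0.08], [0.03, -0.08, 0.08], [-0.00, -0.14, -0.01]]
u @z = [[-0.10,0.19], [0.11,-0.19], [0.06,0.05]]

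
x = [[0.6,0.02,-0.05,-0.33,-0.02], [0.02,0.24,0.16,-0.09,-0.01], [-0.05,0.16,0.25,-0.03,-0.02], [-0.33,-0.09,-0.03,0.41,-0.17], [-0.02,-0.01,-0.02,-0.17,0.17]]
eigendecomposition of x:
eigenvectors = [[-0.77,-0.27,-0.45,0.36,-0.08],[-0.11,0.65,-0.19,0.16,0.71],[0.01,0.68,-0.21,0.09,-0.69],[0.62,-0.21,-0.44,0.61,0.02],[-0.13,0.08,0.72,0.68,-0.05]]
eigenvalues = [0.87, 0.43, 0.3, -0.0, 0.08]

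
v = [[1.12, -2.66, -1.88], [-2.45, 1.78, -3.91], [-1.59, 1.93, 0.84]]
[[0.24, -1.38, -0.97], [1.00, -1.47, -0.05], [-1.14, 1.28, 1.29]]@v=[[5.19, -4.97, 4.13],[4.8, -5.37, 3.83],[-6.46, 7.8, -1.78]]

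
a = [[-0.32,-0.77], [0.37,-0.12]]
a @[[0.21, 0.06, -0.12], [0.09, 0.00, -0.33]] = [[-0.14, -0.02, 0.29], [0.07, 0.02, -0.00]]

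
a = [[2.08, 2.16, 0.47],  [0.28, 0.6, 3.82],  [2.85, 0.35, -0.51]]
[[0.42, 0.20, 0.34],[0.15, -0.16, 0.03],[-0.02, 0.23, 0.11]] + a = [[2.5, 2.36, 0.81], [0.43, 0.44, 3.85], [2.83, 0.58, -0.4]]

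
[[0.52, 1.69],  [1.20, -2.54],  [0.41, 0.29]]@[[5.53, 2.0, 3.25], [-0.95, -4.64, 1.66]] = [[1.27, -6.80, 4.50], [9.05, 14.19, -0.32], [1.99, -0.53, 1.81]]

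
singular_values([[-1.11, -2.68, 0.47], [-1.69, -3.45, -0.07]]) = [4.82, 0.44]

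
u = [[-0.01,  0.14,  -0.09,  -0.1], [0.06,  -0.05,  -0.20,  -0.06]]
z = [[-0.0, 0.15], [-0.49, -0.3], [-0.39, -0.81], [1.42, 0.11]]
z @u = [[0.01, -0.01, -0.03, -0.01], [-0.01, -0.05, 0.10, 0.07], [-0.04, -0.01, 0.20, 0.09], [-0.01, 0.19, -0.15, -0.15]]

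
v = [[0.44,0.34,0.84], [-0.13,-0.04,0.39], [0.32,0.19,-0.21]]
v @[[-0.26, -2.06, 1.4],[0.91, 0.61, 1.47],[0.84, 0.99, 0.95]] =[[0.9, 0.13, 1.91], [0.32, 0.63, 0.13], [-0.09, -0.75, 0.53]]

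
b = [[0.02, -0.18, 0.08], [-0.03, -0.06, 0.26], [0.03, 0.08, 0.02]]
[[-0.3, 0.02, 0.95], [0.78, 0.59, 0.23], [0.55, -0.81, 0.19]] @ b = [[0.02,0.13,0.0],  [0.0,-0.16,0.22],  [0.04,-0.04,-0.16]]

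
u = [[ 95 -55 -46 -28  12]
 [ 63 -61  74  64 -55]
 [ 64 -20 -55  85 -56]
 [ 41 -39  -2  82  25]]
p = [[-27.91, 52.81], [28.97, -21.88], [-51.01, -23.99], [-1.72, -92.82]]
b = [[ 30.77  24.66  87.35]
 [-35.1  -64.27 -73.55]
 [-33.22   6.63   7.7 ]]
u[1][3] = 64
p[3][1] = -92.82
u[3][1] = -39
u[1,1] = -61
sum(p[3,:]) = -94.53999999999999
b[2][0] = -33.22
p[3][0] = -1.72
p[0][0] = -27.91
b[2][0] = -33.22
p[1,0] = 28.97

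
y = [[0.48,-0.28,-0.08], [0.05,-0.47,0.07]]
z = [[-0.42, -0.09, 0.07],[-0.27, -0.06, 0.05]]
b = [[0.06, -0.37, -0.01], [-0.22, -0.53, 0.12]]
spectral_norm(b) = 0.67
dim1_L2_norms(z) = [0.44, 0.28]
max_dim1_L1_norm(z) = 0.58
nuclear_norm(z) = 0.52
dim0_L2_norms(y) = [0.48, 0.55, 0.11]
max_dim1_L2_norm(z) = 0.44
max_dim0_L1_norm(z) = 0.69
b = z + y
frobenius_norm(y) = 0.74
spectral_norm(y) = 0.65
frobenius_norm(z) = 0.52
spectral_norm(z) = 0.52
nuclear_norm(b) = 0.86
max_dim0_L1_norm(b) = 0.9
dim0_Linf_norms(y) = [0.48, 0.47, 0.08]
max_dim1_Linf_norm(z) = 0.42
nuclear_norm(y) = 0.99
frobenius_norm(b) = 0.70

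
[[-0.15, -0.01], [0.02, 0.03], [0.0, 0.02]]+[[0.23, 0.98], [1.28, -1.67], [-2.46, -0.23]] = [[0.08, 0.97], [1.30, -1.64], [-2.46, -0.21]]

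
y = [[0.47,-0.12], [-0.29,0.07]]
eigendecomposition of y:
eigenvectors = [[0.85, 0.25], [-0.52, 0.97]]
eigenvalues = [0.54, -0.0]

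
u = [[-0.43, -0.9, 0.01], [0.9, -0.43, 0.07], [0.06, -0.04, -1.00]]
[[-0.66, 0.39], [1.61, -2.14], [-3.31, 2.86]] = u @ [[1.54, -1.93], [0.03, 0.46], [3.40, -2.99]]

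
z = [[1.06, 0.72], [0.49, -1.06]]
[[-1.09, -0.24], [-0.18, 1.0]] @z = [[-1.27, -0.53],[0.3, -1.19]]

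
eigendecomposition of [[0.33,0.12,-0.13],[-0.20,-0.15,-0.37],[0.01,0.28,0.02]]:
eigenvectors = [[-0.95+0.00j, (-0.06-0.25j), -0.06+0.25j], [(0.25+0j), 0.76+0.00j, 0.76-0.00j], [0.20+0.00j, (-0.15-0.58j), -0.15+0.58j]]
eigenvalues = [(0.33+0j), (-0.06+0.35j), (-0.06-0.35j)]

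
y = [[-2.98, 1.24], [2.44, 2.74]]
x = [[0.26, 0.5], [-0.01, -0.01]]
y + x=[[-2.72, 1.74], [2.43, 2.73]]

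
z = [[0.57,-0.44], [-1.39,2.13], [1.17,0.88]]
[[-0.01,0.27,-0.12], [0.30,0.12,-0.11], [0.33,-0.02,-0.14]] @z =[[-0.52, 0.47], [-0.12, 0.03], [0.05, -0.31]]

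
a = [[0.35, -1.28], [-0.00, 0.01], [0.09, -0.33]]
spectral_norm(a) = 1.37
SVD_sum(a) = [[0.35,-1.28], [-0.0,0.01], [0.09,-0.33]] + [[0.00, 0.00], [0.00, 0.0], [-0.00, -0.00]]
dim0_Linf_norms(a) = [0.35, 1.28]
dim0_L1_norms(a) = [0.44, 1.62]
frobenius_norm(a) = 1.37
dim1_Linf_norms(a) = [1.28, 0.01, 0.33]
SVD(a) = [[-0.97,-0.03], [0.01,-1.0], [-0.25,0.08]] @ diag([1.3703988462648264, 0.002646158731655101]) @ [[-0.26, 0.96], [-0.96, -0.26]]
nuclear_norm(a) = 1.37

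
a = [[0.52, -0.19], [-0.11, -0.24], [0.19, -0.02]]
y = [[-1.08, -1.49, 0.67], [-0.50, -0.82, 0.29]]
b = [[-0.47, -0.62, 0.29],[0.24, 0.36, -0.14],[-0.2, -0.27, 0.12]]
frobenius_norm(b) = 1.01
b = a @ y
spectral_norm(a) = 0.58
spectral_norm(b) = 1.01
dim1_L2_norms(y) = [1.96, 1.0]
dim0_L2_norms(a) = [0.56, 0.31]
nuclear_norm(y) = 2.28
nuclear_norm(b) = 1.04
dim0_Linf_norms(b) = [0.47, 0.62, 0.29]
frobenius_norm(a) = 0.64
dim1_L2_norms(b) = [0.83, 0.45, 0.36]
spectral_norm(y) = 2.20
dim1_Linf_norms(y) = [1.49, 0.82]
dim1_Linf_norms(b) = [0.62, 0.36, 0.27]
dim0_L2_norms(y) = [1.19, 1.7, 0.73]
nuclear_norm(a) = 0.85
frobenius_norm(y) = 2.20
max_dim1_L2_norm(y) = 1.96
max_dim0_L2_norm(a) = 0.56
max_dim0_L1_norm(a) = 0.82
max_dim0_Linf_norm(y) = 1.49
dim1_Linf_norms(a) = [0.52, 0.24, 0.19]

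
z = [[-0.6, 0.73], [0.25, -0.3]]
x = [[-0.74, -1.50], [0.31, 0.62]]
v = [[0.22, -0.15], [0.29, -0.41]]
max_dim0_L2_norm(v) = 0.44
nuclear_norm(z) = 1.02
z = x @ v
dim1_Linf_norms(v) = [0.22, 0.41]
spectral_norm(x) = 1.81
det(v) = -0.05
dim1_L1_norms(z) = [1.33, 0.55]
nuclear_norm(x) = 1.81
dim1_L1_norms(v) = [0.37, 0.7]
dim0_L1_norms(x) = [1.05, 2.12]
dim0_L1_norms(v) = [0.51, 0.56]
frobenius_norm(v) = 0.57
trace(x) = -0.12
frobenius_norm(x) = 1.81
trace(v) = -0.19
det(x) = 0.01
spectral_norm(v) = 0.56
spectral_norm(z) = 1.02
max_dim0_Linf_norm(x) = 1.5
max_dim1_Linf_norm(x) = 1.5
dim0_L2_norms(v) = [0.36, 0.44]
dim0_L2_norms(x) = [0.8, 1.62]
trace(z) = -0.90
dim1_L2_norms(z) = [0.94, 0.39]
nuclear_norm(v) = 0.65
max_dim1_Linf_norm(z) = 0.73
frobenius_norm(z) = 1.02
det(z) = -0.00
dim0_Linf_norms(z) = [0.6, 0.73]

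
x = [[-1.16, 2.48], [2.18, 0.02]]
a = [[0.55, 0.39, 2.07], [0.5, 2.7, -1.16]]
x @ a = [[0.6, 6.24, -5.28], [1.21, 0.90, 4.49]]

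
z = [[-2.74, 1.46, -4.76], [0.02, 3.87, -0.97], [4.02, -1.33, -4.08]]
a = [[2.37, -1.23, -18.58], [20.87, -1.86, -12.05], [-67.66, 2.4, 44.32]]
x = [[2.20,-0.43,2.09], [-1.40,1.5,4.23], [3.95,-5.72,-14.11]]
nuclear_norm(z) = 15.22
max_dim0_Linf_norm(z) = 4.76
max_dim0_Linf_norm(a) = 67.66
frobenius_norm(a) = 86.51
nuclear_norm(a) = 100.72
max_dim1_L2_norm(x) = 15.73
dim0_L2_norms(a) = [70.85, 3.28, 49.54]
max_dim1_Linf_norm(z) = 4.76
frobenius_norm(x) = 16.70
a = x @ z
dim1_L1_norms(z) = [8.96, 4.86, 9.43]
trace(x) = -10.41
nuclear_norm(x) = 19.55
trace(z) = -2.95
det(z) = 115.40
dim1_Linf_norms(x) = [2.2, 4.23, 14.11]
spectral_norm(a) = 85.33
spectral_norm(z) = 6.45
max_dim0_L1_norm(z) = 9.81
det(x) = 12.33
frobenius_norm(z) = 9.10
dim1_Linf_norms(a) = [18.58, 20.87, 67.66]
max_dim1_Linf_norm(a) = 67.66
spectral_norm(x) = 16.46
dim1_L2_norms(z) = [5.68, 3.99, 5.88]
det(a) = 1415.66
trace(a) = 44.83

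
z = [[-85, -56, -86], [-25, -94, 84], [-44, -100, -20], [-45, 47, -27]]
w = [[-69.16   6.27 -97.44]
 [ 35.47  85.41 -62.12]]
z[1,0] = -25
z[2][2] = -20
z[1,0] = -25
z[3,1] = 47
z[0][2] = -86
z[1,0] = -25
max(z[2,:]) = -20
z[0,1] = -56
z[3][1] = 47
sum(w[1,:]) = 58.76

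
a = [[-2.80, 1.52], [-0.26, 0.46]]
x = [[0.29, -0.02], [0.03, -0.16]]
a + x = [[-2.51, 1.50], [-0.23, 0.30]]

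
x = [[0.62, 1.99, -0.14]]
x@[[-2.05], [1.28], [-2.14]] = [[1.58]]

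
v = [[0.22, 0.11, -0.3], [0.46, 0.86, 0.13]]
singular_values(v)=[1.0, 0.35]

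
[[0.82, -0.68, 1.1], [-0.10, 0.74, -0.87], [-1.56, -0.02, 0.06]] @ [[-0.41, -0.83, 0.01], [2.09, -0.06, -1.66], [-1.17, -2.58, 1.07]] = [[-3.04, -3.48, 2.31], [2.61, 2.28, -2.16], [0.53, 1.14, 0.08]]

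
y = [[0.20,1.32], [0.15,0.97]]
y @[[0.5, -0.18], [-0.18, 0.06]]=[[-0.14, 0.04], [-0.1, 0.03]]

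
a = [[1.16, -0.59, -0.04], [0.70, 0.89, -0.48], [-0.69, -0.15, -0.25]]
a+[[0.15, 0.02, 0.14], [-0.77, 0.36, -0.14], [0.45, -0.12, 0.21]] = [[1.31, -0.57, 0.1], [-0.07, 1.25, -0.62], [-0.24, -0.27, -0.04]]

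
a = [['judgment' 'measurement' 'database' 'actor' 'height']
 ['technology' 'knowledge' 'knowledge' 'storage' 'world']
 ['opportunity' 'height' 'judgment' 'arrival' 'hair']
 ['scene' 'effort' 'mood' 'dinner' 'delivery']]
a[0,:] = ['judgment', 'measurement', 'database', 'actor', 'height']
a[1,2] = 'knowledge'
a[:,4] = ['height', 'world', 'hair', 'delivery']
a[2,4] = 'hair'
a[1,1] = 'knowledge'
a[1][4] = 'world'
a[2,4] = 'hair'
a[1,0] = 'technology'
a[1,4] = 'world'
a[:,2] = ['database', 'knowledge', 'judgment', 'mood']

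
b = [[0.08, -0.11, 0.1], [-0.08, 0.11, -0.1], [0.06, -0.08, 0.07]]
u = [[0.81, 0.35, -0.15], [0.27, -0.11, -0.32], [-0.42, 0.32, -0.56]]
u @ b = [[0.03,-0.04,0.04], [0.01,-0.02,0.02], [-0.09,0.13,-0.11]]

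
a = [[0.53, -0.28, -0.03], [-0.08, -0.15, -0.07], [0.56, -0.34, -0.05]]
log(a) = [[(-1.36+0.23j), (-0.48+1.14j), 0.65+0.01j],[-2.04+0.63j, (-1.81+2.9j), (1.71-0j)],[5.63-3.02j, (0.68+1.19j), -5.86+3.15j]]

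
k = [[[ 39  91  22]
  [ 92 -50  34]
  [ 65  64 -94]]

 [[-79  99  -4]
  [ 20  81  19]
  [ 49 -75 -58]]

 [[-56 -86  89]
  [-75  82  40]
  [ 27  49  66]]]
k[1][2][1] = -75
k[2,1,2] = 40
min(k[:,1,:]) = -75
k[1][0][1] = 99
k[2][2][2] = 66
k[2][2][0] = 27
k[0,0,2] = 22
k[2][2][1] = 49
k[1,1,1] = 81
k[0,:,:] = [[39, 91, 22], [92, -50, 34], [65, 64, -94]]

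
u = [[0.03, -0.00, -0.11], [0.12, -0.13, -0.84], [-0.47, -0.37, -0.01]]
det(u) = 0.00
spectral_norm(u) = 0.87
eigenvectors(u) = [[-0.13, -0.61, 0.09], [-0.78, 0.77, 0.84], [0.62, -0.20, 0.54]]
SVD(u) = [[-0.13, 0.04, 0.99], [-0.99, -0.01, -0.13], [0.00, -1.00, 0.04]] @ diag([0.8656910986864107, 0.5986308378942345, 0.004476782009621273]) @ [[-0.14, 0.15, 0.98], [0.78, 0.62, 0.02], [-0.6, 0.77, -0.2]]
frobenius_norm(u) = 1.05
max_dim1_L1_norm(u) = 1.09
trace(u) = -0.11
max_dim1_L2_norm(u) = 0.86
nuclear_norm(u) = 1.47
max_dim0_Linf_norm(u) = 0.84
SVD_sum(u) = [[0.02,-0.02,-0.11], [0.12,-0.13,-0.84], [-0.0,0.0,0.00]] + [[0.02, 0.01, 0.0], [-0.00, -0.00, -0.00], [-0.47, -0.37, -0.01]] + [[-0.0, 0.0, -0.00], [0.00, -0.0, 0.0], [-0.00, 0.0, -0.0]]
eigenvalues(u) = [0.56, -0.01, -0.66]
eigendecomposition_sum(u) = [[0.06, 0.03, -0.06], [0.38, 0.20, -0.37], [-0.3, -0.16, 0.29]] + [[-0.01,0.0,-0.00], [0.01,-0.00,0.00], [-0.00,0.00,-0.0]] + [[-0.03, -0.03, -0.05],  [-0.26, -0.33, -0.47],  [-0.17, -0.21, -0.3]]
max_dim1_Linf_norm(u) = 0.84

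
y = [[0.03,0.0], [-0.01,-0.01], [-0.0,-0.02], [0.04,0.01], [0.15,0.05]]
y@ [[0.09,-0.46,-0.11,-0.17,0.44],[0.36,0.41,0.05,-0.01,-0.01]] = [[0.00,-0.01,-0.00,-0.01,0.01], [-0.0,0.0,0.0,0.00,-0.00], [-0.01,-0.01,-0.0,0.00,0.0], [0.01,-0.01,-0.0,-0.01,0.02], [0.03,-0.05,-0.01,-0.03,0.07]]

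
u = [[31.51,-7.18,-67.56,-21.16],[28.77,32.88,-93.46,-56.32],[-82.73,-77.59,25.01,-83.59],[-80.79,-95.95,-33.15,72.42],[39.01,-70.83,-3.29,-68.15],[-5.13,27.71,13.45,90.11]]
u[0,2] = -67.56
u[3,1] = -95.95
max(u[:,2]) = 25.01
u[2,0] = -82.73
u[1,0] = 28.77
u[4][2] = -3.29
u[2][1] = -77.59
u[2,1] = -77.59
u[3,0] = -80.79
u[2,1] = -77.59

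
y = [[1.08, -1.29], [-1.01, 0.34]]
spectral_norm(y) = 1.93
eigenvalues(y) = [1.91, -0.49]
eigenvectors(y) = [[0.84, 0.63],[-0.54, 0.77]]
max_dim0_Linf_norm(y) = 1.29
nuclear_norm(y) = 2.42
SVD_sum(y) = [[1.24, -1.11], [-0.73, 0.65]] + [[-0.16, -0.18], [-0.28, -0.31]]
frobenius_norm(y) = 1.99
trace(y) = 1.42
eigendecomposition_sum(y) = [[1.25, -1.03], [-0.8, 0.66]] + [[-0.17, -0.26], [-0.21, -0.32]]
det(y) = -0.94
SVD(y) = [[-0.86, 0.51], [0.51, 0.86]] @ diag([1.9317274861344582, 0.4843850940240079]) @ [[-0.75, 0.66], [-0.66, -0.75]]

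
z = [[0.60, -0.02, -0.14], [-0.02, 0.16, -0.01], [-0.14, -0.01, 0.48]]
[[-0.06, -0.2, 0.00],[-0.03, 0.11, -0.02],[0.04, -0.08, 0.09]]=z @[[-0.1,-0.38,0.05], [-0.2,0.60,-0.08], [0.04,-0.26,0.2]]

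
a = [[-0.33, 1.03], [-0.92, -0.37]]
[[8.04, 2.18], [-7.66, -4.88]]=a @ [[4.59, 3.94], [9.28, 3.38]]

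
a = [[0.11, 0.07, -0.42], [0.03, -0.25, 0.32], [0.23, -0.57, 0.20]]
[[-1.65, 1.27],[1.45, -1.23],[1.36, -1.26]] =a @ [[-1.92, -2.05], [-2.07, 0.15], [3.09, -3.53]]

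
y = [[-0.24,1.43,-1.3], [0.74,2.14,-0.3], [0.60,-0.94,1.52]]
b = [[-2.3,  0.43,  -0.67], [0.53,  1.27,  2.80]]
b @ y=[[0.47,-1.74,1.84], [2.49,0.84,3.19]]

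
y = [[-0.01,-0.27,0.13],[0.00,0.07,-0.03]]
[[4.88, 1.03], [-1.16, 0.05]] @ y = [[-0.05, -1.25, 0.6], [0.01, 0.32, -0.15]]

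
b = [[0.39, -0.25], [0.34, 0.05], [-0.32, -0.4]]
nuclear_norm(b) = 1.08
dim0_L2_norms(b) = [0.61, 0.47]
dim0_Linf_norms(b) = [0.39, 0.4]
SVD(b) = [[-0.49, 0.76], [-0.55, 0.11], [0.68, 0.64]] @ diag([0.619892334605382, 0.4591660848728803]) @ [[-0.96, -0.29], [0.29, -0.96]]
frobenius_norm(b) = 0.77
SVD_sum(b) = [[0.29, 0.09],  [0.33, 0.1],  [-0.4, -0.12]] + [[0.10, -0.34],[0.01, -0.05],[0.08, -0.28]]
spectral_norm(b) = 0.62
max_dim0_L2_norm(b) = 0.61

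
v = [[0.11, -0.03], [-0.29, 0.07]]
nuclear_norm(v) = 0.32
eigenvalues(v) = [0.19, -0.01]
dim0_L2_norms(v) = [0.31, 0.08]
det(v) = -0.00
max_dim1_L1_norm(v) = 0.36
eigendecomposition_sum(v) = [[0.11, -0.03], [-0.28, 0.07]] + [[-0.0, -0.00], [-0.01, -0.00]]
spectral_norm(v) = 0.32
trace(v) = 0.18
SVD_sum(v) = [[0.11, -0.03], [-0.29, 0.07]] + [[-0.00, -0.00], [-0.0, -0.0]]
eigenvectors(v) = [[0.37, 0.25], [-0.93, 0.97]]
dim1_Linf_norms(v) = [0.11, 0.29]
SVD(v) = [[-0.36, 0.93],[0.93, 0.36]] @ diag([0.31935903797439, 0.0031312719575520153]) @ [[-0.97, 0.24],[-0.24, -0.97]]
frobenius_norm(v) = 0.32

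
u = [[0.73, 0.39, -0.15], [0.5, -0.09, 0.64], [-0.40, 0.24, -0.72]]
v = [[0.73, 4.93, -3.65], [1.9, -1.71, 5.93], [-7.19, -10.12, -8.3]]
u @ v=[[2.35, 4.45, 0.89], [-4.41, -3.86, -7.67], [5.34, 4.90, 8.86]]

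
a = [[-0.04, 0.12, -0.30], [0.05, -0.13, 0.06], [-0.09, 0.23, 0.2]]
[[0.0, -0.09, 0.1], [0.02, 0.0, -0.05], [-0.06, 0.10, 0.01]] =a @ [[0.11, 0.17, -0.26],[-0.15, 0.2, 0.15],[-0.09, 0.37, -0.24]]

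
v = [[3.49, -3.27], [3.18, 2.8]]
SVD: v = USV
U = [[-0.94, -0.33], [-0.33, 0.94]]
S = [4.85, 4.16]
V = [[-0.89, 0.45], [0.45, 0.89]]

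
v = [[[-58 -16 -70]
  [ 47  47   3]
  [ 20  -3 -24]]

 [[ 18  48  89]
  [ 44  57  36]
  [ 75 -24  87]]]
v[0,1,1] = 47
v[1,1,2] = 36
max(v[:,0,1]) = 48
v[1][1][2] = 36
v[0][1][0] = 47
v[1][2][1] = -24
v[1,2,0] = 75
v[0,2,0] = 20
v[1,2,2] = 87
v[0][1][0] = 47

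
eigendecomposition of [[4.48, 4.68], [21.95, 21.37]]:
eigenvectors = [[-0.70, -0.21], [0.71, -0.98]]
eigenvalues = [-0.27, 26.12]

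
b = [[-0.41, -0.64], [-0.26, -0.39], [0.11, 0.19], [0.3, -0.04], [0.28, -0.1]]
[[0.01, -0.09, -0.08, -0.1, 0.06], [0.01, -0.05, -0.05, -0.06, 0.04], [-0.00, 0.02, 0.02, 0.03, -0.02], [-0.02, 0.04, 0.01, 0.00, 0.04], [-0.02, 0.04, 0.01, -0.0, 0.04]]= b @ [[-0.05, 0.15, 0.05, 0.03, 0.10], [0.01, 0.04, 0.09, 0.13, -0.16]]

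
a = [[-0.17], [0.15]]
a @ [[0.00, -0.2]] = [[0.00, 0.03], [0.00, -0.03]]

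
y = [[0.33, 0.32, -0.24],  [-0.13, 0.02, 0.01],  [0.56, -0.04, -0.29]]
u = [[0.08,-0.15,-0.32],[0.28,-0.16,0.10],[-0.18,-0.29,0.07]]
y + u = [[0.41, 0.17, -0.56], [0.15, -0.14, 0.11], [0.38, -0.33, -0.22]]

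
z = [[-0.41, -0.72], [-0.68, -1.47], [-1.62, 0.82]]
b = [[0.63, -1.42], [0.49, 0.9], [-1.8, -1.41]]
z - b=[[-1.04, 0.70], [-1.17, -2.37], [0.18, 2.23]]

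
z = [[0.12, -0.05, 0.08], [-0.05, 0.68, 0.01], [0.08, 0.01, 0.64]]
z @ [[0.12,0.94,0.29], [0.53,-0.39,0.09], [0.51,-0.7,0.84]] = [[0.03, 0.08, 0.1],  [0.36, -0.32, 0.06],  [0.34, -0.38, 0.56]]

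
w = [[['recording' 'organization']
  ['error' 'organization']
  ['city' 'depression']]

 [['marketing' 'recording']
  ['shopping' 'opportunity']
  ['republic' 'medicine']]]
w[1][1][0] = 'shopping'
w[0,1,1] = 'organization'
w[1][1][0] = 'shopping'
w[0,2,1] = 'depression'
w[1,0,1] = 'recording'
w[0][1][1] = 'organization'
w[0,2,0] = 'city'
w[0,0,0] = 'recording'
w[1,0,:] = ['marketing', 'recording']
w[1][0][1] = 'recording'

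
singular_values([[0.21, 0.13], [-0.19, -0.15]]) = [0.35, 0.02]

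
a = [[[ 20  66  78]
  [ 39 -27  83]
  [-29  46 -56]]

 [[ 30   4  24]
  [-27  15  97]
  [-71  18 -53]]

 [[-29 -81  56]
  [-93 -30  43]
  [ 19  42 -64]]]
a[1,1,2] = 97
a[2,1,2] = 43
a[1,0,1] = 4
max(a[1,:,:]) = 97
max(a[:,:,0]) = 39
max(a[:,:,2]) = 97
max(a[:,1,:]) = 97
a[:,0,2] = [78, 24, 56]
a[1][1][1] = 15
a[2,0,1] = -81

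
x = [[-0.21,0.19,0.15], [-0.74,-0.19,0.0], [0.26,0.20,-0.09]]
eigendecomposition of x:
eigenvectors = [[(0.08+0.35j), (0.08-0.35j), -0.06+0.00j], [-0.79+0.00j, -0.79-0.00j, -0.61+0.00j], [0.31+0.40j, (0.31-0.4j), 0.79+0.00j]]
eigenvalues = [(-0.11+0.32j), (-0.11-0.32j), (-0.26+0j)]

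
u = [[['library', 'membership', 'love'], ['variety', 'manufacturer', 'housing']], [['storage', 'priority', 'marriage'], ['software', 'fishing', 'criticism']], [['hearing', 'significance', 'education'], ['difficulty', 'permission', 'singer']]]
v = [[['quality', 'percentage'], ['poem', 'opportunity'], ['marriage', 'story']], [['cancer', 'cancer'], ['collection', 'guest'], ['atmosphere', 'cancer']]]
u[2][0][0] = 'hearing'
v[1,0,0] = 'cancer'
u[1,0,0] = 'storage'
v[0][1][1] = 'opportunity'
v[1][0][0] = 'cancer'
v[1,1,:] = ['collection', 'guest']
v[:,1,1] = ['opportunity', 'guest']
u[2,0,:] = ['hearing', 'significance', 'education']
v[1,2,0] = 'atmosphere'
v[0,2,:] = ['marriage', 'story']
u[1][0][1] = 'priority'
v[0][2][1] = 'story'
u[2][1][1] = 'permission'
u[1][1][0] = 'software'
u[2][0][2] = 'education'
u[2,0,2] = 'education'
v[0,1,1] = 'opportunity'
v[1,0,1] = 'cancer'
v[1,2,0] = 'atmosphere'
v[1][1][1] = 'guest'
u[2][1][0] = 'difficulty'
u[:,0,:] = [['library', 'membership', 'love'], ['storage', 'priority', 'marriage'], ['hearing', 'significance', 'education']]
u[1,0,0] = 'storage'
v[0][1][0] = 'poem'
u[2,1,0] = 'difficulty'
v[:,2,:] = [['marriage', 'story'], ['atmosphere', 'cancer']]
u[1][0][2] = 'marriage'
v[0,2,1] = 'story'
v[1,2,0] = 'atmosphere'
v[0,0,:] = ['quality', 'percentage']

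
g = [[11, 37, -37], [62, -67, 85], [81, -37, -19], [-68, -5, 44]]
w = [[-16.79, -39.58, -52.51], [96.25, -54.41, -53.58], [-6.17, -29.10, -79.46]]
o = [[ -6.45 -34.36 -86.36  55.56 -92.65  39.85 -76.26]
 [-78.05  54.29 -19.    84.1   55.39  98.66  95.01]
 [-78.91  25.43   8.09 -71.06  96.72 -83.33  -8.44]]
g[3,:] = [-68, -5, 44]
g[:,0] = [11, 62, 81, -68]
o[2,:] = [-78.91, 25.43, 8.09, -71.06, 96.72, -83.33, -8.44]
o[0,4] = -92.65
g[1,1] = -67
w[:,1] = [-39.58, -54.41, -29.1]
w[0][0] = -16.79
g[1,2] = 85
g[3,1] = -5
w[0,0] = -16.79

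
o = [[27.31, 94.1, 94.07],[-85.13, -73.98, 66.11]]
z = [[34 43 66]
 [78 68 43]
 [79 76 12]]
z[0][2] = 66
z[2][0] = 79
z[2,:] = [79, 76, 12]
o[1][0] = -85.13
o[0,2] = 94.07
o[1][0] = -85.13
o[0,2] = 94.07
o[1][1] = -73.98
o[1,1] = -73.98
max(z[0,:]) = 66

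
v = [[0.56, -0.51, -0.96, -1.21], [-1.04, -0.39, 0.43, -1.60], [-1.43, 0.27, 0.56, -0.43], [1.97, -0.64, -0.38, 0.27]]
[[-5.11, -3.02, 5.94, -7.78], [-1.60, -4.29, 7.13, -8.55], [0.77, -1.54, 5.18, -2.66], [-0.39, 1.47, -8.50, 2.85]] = v @ [[2.59, -1.62, -4.32, 2.65],[5.41, -4.7, 1.63, 3.33],[4.84, -1.09, -5.22, 3.24],[-0.70, 4.59, -3.45, 3.68]]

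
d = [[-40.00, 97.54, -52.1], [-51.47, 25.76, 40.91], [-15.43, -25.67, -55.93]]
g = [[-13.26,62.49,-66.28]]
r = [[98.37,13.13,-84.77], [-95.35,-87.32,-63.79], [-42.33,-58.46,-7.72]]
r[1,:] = [-95.35, -87.32, -63.79]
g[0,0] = -13.26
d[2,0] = -15.43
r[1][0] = -95.35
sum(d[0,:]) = 5.440000000000005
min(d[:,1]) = -25.67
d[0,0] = -40.0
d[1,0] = -51.47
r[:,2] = [-84.77, -63.79, -7.72]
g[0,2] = -66.28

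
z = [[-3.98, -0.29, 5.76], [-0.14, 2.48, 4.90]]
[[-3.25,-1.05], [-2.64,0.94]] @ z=[[13.08,  -1.66,  -23.86], [10.38,  3.10,  -10.6]]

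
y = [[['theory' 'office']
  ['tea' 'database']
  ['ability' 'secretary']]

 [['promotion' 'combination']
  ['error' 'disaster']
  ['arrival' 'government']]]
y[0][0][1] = 'office'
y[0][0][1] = 'office'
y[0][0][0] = 'theory'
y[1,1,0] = 'error'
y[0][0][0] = 'theory'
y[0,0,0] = 'theory'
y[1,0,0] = 'promotion'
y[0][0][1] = 'office'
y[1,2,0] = 'arrival'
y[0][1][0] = 'tea'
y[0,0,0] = 'theory'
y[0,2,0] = 'ability'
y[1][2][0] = 'arrival'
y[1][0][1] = 'combination'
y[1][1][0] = 'error'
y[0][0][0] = 'theory'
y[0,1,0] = 'tea'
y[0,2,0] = 'ability'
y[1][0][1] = 'combination'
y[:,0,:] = [['theory', 'office'], ['promotion', 'combination']]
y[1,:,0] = ['promotion', 'error', 'arrival']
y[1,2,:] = ['arrival', 'government']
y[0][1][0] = 'tea'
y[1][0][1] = 'combination'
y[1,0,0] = 'promotion'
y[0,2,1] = 'secretary'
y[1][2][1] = 'government'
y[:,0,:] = [['theory', 'office'], ['promotion', 'combination']]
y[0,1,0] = 'tea'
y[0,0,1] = 'office'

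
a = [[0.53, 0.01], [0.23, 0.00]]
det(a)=-0.002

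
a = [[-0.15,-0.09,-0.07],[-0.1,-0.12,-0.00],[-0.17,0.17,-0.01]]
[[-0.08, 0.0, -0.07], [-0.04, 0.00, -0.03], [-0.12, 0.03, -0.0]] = a @ [[0.55, -0.12, 0.12], [-0.12, 0.07, 0.13], [0.12, 0.13, 0.59]]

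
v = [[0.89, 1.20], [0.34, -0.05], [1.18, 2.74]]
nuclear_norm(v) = 3.77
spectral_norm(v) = 3.32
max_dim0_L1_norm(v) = 3.99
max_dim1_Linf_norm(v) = 2.74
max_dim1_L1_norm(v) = 3.92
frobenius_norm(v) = 3.35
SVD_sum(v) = [[0.65, 1.32], [0.05, 0.09], [1.31, 2.68]] + [[0.24, -0.12], [0.29, -0.14], [-0.13, 0.06]]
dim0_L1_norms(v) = [2.41, 3.99]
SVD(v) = [[-0.44, -0.6], [-0.03, -0.73], [-0.90, 0.32]] @ diag([3.3238830080193953, 0.44944604681755973]) @ [[-0.44,-0.90], [-0.9,0.44]]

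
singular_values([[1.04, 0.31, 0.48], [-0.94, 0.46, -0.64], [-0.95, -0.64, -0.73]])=[2.03, 0.78, 0.19]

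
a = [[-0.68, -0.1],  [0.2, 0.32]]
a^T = [[-0.68, 0.2], [-0.10, 0.32]]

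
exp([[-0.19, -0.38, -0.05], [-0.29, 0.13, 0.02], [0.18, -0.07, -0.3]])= [[0.87, -0.37, -0.04], [-0.29, 1.19, 0.03], [0.15, -0.10, 0.74]]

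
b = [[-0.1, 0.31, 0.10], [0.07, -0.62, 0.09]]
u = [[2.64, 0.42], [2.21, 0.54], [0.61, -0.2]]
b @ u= [[0.48, 0.11], [-1.13, -0.32]]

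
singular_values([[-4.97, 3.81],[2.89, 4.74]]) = [6.37, 5.42]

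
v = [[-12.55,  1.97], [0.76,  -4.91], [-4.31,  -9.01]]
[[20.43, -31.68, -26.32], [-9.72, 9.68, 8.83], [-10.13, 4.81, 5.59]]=v@[[-1.35, 2.27, 1.86], [1.77, -1.62, -1.51]]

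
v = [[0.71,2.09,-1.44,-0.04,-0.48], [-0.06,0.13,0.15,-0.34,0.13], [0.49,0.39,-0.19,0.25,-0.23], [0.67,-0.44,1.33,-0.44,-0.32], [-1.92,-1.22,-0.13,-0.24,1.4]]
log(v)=[[(-1.07-0.03j), 3.93-0.81j, -0.52+1.66j, (-2.03-1.05j), (-1.33+0.05j)], [0.76+0.02j, (-2.27+0.47j), -1.20-0.97j, (0.95+0.62j), 0.56-0.03j], [1.23-0.01j, -1.98-0.28j, -1.34+0.58j, (1-0.36j), (0.37+0.02j)], [1.28+0.06j, (-1.38+1.62j), (-1.37-3.32j), (0.91+2.1j), 0.16-0.11j], [-1.93-0.01j, (0.76-0.25j), (-1.26+0.51j), (-1.5-0.33j), (-0.52+0.02j)]]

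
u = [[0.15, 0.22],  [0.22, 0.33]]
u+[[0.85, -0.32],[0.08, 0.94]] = [[1.0, -0.1], [0.3, 1.27]]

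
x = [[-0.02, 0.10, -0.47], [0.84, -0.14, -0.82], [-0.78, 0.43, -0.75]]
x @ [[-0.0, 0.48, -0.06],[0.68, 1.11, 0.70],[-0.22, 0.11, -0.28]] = [[0.17, 0.05, 0.2], [0.09, 0.16, 0.08], [0.46, 0.02, 0.56]]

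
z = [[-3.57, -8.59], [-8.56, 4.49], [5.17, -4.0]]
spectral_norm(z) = 11.82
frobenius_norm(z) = 14.92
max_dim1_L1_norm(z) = 13.05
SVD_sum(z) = [[2.42, -2.30], [-6.73, 6.41], [4.71, -4.48]] + [[-5.99, -6.29], [-1.83, -1.92], [0.46, 0.48]]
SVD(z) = [[0.28, 0.95], [-0.79, 0.29], [0.55, -0.07]] @ diag([11.824986604945629, 9.103037503649892]) @ [[0.72, -0.69], [-0.69, -0.72]]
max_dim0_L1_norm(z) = 17.3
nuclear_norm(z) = 20.93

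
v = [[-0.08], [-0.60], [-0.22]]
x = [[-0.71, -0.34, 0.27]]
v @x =[[0.06, 0.03, -0.02], [0.43, 0.2, -0.16], [0.16, 0.07, -0.06]]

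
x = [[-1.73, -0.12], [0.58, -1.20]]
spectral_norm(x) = 1.86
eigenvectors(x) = [[-0.45, 0.38], [0.89, -0.92]]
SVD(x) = [[-0.89, 0.46], [0.46, 0.89]] @ diag([1.8571204554801712, 1.1553370130992608]) @ [[0.97, -0.24], [-0.24, -0.97]]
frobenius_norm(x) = 2.19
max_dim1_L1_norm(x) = 1.85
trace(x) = -2.93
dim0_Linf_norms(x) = [1.73, 1.2]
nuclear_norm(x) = 3.01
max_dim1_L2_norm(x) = 1.73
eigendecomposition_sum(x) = [[-8.64, -3.58], [17.28, 7.15]] + [[6.91, 3.46], [-16.70, -8.35]]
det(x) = 2.15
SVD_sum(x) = [[-1.6, 0.39], [0.82, -0.20]] + [[-0.13,-0.51],[-0.24,-1.0]]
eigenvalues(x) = [-1.49, -1.44]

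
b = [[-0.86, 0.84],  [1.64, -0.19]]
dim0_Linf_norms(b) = [1.64, 0.84]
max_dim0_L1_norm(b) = 2.5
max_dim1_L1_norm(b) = 1.83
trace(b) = -1.05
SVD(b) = [[-0.56, 0.83], [0.83, 0.56]] @ diag([1.944474076524831, 0.6244361982804221]) @ [[0.95, -0.32],[0.32, 0.95]]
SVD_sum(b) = [[-1.03, 0.35], [1.53, -0.52]] + [[0.17, 0.49], [0.11, 0.33]]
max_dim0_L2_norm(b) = 1.85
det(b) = -1.21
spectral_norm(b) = 1.94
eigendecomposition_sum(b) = [[-1.11, 0.60], [1.17, -0.63]] + [[0.25, 0.24], [0.47, 0.44]]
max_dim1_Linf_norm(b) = 1.64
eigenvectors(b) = [[-0.69, -0.48], [0.73, -0.88]]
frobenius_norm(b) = 2.04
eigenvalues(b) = [-1.75, 0.7]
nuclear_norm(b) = 2.57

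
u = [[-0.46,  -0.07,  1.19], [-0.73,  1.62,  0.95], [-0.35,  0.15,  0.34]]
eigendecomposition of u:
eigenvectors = [[(0.02+0j), 0.87+0.00j, 0.87-0.00j], [(0.99+0j), (0.24-0.11j), (0.24+0.11j)], [(0.1+0j), 0.28+0.32j, 0.28-0.32j]]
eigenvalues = [(1.7+0j), (-0.1+0.45j), (-0.1-0.45j)]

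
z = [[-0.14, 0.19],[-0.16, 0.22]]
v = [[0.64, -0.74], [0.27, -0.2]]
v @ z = [[0.03, -0.04], [-0.01, 0.01]]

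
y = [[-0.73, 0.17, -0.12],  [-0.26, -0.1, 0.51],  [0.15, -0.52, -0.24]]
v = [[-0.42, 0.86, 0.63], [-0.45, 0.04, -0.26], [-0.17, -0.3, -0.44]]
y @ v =[[0.25, -0.58, -0.45], [0.07, -0.38, -0.36], [0.21, 0.18, 0.34]]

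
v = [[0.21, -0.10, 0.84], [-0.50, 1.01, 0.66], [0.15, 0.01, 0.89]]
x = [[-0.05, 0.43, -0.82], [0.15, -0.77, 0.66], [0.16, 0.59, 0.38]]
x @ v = [[-0.35,0.43,-0.49], [0.52,-0.79,0.21], [-0.2,0.58,0.86]]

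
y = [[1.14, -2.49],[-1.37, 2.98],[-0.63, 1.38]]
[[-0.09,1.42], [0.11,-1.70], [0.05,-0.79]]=y@[[0.03,-0.39], [0.05,-0.75]]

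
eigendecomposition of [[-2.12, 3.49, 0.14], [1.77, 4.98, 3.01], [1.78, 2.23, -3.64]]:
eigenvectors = [[(0.36+0j), 0.38+0.49j, 0.38-0.49j], [(0.89+0j), -0.31-0.13j, (-0.31+0.13j)], [0.26+0.00j, (0.71+0j), 0.71-0.00j]]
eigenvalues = [(6.57+0j), (-3.67+0.82j), (-3.67-0.82j)]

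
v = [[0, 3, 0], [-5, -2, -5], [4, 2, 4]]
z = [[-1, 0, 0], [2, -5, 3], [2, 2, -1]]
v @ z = [[6, -15, 9], [-9, 0, -1], [8, -2, 2]]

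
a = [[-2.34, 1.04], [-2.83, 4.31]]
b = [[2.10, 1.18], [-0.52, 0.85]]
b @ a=[[-8.25, 7.27], [-1.19, 3.12]]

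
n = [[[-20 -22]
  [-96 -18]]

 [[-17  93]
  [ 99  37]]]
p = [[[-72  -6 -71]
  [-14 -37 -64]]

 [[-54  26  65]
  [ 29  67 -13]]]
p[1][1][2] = -13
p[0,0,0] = -72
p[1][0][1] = 26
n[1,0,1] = 93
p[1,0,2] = 65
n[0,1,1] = -18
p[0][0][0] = -72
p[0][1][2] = -64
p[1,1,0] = 29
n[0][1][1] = -18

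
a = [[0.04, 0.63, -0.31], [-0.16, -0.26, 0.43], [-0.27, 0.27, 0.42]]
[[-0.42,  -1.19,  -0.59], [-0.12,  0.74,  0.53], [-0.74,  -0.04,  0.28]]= a @[[1.05, -0.9, -0.39], [-0.96, -1.65, -0.54], [-0.47, 0.38, 0.76]]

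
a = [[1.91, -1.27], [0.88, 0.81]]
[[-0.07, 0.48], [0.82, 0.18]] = a @ [[0.37, 0.23],  [0.61, -0.03]]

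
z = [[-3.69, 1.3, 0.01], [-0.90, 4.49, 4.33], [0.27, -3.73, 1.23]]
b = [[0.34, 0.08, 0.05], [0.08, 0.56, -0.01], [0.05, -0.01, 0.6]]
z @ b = [[-1.15, 0.43, -0.19], [0.27, 2.40, 2.51], [-0.15, -2.08, 0.79]]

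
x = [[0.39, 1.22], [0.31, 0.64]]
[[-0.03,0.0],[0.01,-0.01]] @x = [[-0.01, -0.04], [0.00, 0.01]]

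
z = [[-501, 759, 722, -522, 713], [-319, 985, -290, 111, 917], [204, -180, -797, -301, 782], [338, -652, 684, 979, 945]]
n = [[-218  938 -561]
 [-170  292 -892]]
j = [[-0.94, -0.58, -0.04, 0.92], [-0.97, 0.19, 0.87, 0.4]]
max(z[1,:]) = 985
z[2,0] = 204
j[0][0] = -0.942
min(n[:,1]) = 292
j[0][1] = -0.584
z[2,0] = 204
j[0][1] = -0.584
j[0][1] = -0.584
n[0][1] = 938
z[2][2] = -797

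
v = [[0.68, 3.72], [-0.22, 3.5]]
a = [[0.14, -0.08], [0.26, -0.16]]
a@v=[[0.11,  0.24],  [0.21,  0.41]]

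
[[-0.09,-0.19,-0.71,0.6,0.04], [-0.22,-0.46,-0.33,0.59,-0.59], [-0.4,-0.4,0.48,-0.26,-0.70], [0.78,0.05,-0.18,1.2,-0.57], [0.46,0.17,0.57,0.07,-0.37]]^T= [[-0.09, -0.22, -0.40, 0.78, 0.46], [-0.19, -0.46, -0.40, 0.05, 0.17], [-0.71, -0.33, 0.48, -0.18, 0.57], [0.60, 0.59, -0.26, 1.2, 0.07], [0.04, -0.59, -0.7, -0.57, -0.37]]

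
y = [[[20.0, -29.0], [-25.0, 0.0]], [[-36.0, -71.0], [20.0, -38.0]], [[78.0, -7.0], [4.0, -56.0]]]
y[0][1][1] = 0.0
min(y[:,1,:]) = -56.0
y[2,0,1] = -7.0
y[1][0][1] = -71.0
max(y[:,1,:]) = 20.0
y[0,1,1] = 0.0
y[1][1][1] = -38.0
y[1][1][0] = 20.0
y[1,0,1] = -71.0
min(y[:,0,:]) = -71.0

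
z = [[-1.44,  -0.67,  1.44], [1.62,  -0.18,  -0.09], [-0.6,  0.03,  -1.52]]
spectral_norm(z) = 2.51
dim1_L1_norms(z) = [3.55, 1.89, 2.15]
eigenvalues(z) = [(-1.19+1.2j), (-1.19-1.2j), (-0.76+0j)]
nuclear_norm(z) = 4.83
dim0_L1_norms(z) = [3.66, 0.88, 3.05]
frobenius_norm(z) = 3.15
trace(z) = -3.14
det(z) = -2.17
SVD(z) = [[-0.84, -0.12, 0.52], [0.5, -0.54, 0.68], [0.2, 0.83, 0.52]] @ diag([2.508937966282154, 1.84901206444825, 0.4676373240800923]) @ [[0.76,  0.19,  -0.62],[-0.65,  0.11,  -0.75],[0.08,  -0.98,  -0.21]]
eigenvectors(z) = [[0.43-0.49j, (0.43+0.49j), -0.31+0.00j], [(-0.68+0j), (-0.68-0j), (0.91+0j)], [(0.17+0.28j), 0.17-0.28j, 0.28+0.00j]]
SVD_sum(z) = [[-1.61, -0.41, 1.32],[0.95, 0.24, -0.78],[0.38, 0.10, -0.31]] + [[0.15, -0.03, 0.17], [0.65, -0.11, 0.75], [-0.99, 0.17, -1.16]] + [[0.02, -0.24, -0.05], [0.02, -0.31, -0.07], [0.02, -0.24, -0.05]]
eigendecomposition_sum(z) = [[(-0.82+0.7j), -0.44-0.10j, 0.54+1.10j],[1.11+0.16j, (0.23+0.41j), 0.48-1.18j],[-0.21-0.49j, (0.11-0.2j), (-0.6+0.1j)]] + [[(-0.82-0.7j),(-0.44+0.1j),0.54-1.10j],[(1.11-0.16j),(0.23-0.41j),0.48+1.18j],[(-0.21+0.49j),(0.11+0.2j),(-0.6-0.1j)]] + [[(0.2+0j), 0.22+0.00j, 0.35-0.00j], [(-0.59-0j), -0.64-0.00j, (-1.04+0j)], [-0.18-0.00j, -0.19-0.00j, (-0.32+0j)]]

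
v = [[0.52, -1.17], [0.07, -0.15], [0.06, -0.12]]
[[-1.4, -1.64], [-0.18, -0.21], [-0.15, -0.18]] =v@ [[-0.98, -1.06], [0.76, 0.93]]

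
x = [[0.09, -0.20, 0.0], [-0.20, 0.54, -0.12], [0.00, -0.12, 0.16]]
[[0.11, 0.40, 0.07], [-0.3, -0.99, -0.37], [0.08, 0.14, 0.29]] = x @ [[1.02, 3.08, -0.39], [-0.09, -0.61, -0.52], [0.42, 0.40, 1.40]]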